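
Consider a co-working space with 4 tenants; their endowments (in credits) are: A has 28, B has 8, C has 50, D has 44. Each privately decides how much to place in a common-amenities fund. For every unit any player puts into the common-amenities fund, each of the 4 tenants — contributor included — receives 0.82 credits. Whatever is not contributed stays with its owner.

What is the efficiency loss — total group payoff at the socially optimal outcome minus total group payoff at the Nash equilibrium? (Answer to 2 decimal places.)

The private return per contributed unit is 0.82 < 1 for everyone, so the Nash equilibrium is zero contribution and the group total is Σ E_j = 28 + 8 + 50 + 44 = 130.
Each contributed unit returns 3.280 to the group, so the social optimum is full contribution by everyone: group total = 3.280 × 130 = 426.40.
Efficiency loss = (3.280 − 1) × 130 = 296.40.

296.40 credits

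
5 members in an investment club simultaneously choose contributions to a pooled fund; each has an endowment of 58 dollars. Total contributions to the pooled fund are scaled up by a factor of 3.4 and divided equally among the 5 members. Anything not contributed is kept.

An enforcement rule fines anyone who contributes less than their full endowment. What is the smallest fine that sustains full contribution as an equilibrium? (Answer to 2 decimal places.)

18.56 dollars

Given the others contribute fully, the best deviation is to contribute 0 (any partial contribution still incurs the fine and gives up units whose private return 0.6800 is below 1).
Deviating from 58 to 0 saves 58 dollars but forfeits the deviator's share of the drop in the pooled fund: 3.4/5 × 58 = 39.44.
So the deviation gain is 58 − 39.44 = 18.56, and the fine must be at least 18.56 dollars to wipe it out.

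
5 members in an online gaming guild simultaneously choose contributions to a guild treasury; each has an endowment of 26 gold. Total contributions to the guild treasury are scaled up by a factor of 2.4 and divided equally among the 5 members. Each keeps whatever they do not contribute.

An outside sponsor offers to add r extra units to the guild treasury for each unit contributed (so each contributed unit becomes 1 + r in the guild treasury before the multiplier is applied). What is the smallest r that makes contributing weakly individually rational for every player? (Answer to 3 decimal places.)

With matching at rate r, one contributed unit becomes (1 + r) in the guild treasury and returns 2.4 × (1 + r) / 5 to the contributor.
Setting this equal to 1: 1 + r = 5/2.4 = 2.0833.
So the minimum matching rate is r = 2.0833 − 1 = 1.083.

1.083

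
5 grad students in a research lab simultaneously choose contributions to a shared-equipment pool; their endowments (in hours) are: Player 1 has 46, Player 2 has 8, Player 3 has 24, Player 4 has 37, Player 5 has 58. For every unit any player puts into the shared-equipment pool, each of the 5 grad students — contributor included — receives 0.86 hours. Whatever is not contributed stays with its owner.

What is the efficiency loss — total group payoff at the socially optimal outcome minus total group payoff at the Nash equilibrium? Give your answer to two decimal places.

570.90 hours

The private return per contributed unit is 0.86 < 1 for everyone, so the Nash equilibrium is zero contribution and the group total is Σ E_j = 46 + 8 + 24 + 37 + 58 = 173.
Each contributed unit returns 4.300 to the group, so the social optimum is full contribution by everyone: group total = 4.300 × 173 = 743.90.
Efficiency loss = (4.300 − 1) × 173 = 570.90.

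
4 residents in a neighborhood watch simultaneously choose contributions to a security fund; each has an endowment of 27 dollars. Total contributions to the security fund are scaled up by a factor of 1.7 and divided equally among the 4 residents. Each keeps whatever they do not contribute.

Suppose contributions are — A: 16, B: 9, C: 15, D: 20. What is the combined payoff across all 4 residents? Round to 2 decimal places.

Total contributed: 16 + 9 + 15 + 20 = 60; total kept: 4 × 27 − 60 = 48.
The security fund pays out 1.7 × 60 = 102.00 in aggregate.
Group total = 48 + 102.00 = 150.00.

150.00 dollars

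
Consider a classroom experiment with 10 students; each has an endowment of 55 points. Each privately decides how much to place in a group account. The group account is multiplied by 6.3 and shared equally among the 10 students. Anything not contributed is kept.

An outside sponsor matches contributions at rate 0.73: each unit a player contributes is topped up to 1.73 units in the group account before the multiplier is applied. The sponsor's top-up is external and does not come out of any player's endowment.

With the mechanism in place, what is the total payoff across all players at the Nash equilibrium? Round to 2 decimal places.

5994.45 points

Under the mechanism each unit contributed yields 6.3 × 1.73 / 10 = 1.0899 back to its contributor per unit of net cost, which exceeds 1, making full contribution the dominant choice for everyone.
At the Nash equilibrium everyone contributes 55. Group total payoff = 6.3 × 1.73 × 550 = 5994.45.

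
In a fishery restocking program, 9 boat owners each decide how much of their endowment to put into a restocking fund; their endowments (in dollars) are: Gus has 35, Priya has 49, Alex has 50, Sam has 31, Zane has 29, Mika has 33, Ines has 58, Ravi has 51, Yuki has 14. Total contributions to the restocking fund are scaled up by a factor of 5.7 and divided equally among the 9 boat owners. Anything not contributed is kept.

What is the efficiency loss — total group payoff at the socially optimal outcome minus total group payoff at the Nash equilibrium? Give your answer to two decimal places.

1645.00 dollars

The private return per contributed unit is 5.7/9 = 0.6333 < 1 for every player regardless of endowment, so the Nash equilibrium is zero contribution and the group total is Σ E_j = 35 + 49 + 50 + 31 + 29 + 33 + 58 + 51 + 14 = 350.
Each contributed unit returns 5.700 to the group, so the social optimum is full contribution by everyone: group total = 5.700 × 350 = 1995.00.
Efficiency loss = (5.700 − 1) × 350 = 1645.00.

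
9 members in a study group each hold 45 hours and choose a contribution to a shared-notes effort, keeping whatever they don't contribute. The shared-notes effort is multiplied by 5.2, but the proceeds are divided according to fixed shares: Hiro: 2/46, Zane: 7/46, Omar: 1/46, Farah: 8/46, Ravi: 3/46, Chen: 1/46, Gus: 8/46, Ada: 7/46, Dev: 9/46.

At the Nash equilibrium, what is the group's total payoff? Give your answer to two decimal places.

A player with share s gets back 5.2·s per unit contributed, so full contribution is dominant for anyone with s > 1/5.2 = 0.1923 and zero contribution is dominant for anyone below.
Dev alone (share 9/46) is above the threshold, contributing 45; the remaining 8 contribute 0. Total contributed: 45.
The shared-notes effort pays out 5.2 × 45 = 234.00 in total (split across the unequal shares, but the aggregate is all that matters for the group sum).
The 8 free-riders keep 45 each, adding 360. Group total = 360 + 234.00 = 594.00.

594.00 hours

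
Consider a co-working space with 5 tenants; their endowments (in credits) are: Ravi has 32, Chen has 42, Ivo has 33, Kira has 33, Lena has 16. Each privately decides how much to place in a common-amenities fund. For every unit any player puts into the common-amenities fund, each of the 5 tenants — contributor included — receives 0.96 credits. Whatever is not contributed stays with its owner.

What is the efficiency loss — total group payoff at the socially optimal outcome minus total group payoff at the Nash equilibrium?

592.80 credits

The private return per contributed unit is 0.96 < 1 for everyone, so the Nash equilibrium is zero contribution and the group total is Σ E_j = 32 + 42 + 33 + 33 + 16 = 156.
Each contributed unit returns 4.800 to the group, so the social optimum is full contribution by everyone: group total = 4.800 × 156 = 748.80.
Efficiency loss = (4.800 − 1) × 156 = 592.80.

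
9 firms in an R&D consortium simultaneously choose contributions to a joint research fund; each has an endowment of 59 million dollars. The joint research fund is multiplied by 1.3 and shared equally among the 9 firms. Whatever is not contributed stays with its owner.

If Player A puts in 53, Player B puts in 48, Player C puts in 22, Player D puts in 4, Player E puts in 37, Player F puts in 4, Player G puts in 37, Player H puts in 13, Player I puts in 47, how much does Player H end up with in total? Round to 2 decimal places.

Total contributed: 53 + 48 + 22 + 4 + 37 + 4 + 37 + 13 + 47 = 265.
Each receives 1.3 × 265 / 9 = 38.28 from the joint research fund.
Player H keeps 59 − 13 = 46, so Player H's payoff is 46 + 38.28 = 84.28.

84.28 million dollars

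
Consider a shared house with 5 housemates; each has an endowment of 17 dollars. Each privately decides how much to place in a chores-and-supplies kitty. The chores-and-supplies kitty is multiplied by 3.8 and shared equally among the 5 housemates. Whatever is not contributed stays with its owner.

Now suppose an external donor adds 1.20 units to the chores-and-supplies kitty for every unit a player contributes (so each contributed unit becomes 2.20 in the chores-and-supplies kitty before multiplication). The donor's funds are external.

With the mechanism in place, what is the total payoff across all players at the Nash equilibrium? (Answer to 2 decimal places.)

With the mechanism, a contributed unit returns 3.8 × 2.20 / 5 = 1.6720 per unit of net cost to the contributor — now above 1 — so contributing fully is weakly dominant for every player.
So the Nash equilibrium is full contribution by all 5; the group earns 3.8 × 2.20 × 85 = 710.60.

710.60 dollars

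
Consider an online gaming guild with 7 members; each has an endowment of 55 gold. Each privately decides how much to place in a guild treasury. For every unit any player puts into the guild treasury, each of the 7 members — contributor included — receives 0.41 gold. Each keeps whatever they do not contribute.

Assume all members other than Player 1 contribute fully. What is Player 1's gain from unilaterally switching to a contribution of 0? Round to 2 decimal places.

32.45 gold

Switching from a contribution of 55 to 0 lets Player 1 keep an extra 55 gold, but lowers the guild treasury by 55, which costs Player 1 their own share of that drop: 0.41 × 55 = 22.55.
Net gain = 55 − 22.55 = 32.45. The private return per contributed unit (0.41) is below 1, so free-riding is indeed the best response regardless of what the others do.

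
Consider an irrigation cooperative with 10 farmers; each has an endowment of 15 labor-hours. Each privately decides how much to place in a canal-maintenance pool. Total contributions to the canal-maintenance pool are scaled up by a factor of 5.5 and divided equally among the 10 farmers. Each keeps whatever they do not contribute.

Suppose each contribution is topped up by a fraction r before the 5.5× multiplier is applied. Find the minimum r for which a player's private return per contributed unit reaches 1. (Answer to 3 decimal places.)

With matching at rate r, one contributed unit becomes (1 + r) in the canal-maintenance pool and returns 5.5 × (1 + r) / 10 to the contributor.
Setting this equal to 1: 1 + r = 10/5.5 = 1.8182.
So the minimum matching rate is r = 1.8182 − 1 = 0.818.

0.818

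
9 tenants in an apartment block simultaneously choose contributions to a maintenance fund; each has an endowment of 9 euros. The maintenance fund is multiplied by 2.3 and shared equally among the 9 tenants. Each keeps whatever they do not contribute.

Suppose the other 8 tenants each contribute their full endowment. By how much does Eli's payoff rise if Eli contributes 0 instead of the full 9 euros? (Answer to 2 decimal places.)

Switching from a contribution of 9 to 0 lets Eli keep an extra 9 euros, but lowers the maintenance fund by 9, which costs Eli their own share of that drop: 2.3/9 × 9 = 2.30.
Net gain = 9 − 2.30 = 6.70. The private return per contributed unit (0.2556) is below 1, so free-riding is indeed the best response regardless of what the others do.

6.70 euros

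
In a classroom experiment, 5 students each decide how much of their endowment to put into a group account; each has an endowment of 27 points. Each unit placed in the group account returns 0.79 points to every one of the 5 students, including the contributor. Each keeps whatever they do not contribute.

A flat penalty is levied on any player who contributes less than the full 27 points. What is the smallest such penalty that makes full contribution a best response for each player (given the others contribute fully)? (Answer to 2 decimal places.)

Given the others contribute fully, the best deviation is to contribute 0 (any partial contribution still incurs the fine and gives up units whose private return 0.79 is below 1).
Deviating from 27 to 0 saves 27 points but forfeits the deviator's share of the drop in the group account: 0.79 × 27 = 21.33.
So the deviation gain is 27 − 21.33 = 5.67, and the fine must be at least 5.67 points to wipe it out.

5.67 points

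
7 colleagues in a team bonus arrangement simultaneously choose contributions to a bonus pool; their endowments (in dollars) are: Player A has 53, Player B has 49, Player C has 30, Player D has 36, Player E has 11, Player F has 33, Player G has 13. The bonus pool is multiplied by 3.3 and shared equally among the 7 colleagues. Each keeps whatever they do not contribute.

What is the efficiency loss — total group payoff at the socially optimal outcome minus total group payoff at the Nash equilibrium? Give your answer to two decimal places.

517.50 dollars

The private return per contributed unit is 3.3/7 = 0.4714 < 1 for every player regardless of endowment, so the Nash equilibrium is zero contribution and the group total is Σ E_j = 53 + 49 + 30 + 36 + 11 + 33 + 13 = 225.
Each contributed unit returns 3.300 to the group, so the social optimum is full contribution by everyone: group total = 3.300 × 225 = 742.50.
Efficiency loss = (3.300 − 1) × 225 = 517.50.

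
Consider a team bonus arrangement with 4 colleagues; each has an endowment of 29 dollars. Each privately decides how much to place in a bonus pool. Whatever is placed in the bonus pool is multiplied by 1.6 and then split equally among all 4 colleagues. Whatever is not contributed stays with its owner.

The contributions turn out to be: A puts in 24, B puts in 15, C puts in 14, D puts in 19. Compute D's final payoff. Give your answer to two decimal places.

Total contributed: 24 + 15 + 14 + 19 = 72.
Each receives 1.6 × 72 / 4 = 28.80 from the bonus pool.
D keeps 29 − 19 = 10, so D's payoff is 10 + 28.80 = 38.80.

38.80 dollars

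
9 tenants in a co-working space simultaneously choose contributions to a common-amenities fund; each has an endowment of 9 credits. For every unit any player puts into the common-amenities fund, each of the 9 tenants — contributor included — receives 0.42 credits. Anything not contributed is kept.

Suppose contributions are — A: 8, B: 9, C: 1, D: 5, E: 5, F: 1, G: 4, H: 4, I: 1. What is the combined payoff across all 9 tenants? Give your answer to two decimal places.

186.64 credits

Total contributed: 8 + 9 + 1 + 5 + 5 + 1 + 4 + 4 + 1 = 38; total kept: 9 × 9 − 38 = 43.
The common-amenities fund pays out 0.42 × 9 × 38 = 143.64 in aggregate.
Group total = 43 + 143.64 = 186.64.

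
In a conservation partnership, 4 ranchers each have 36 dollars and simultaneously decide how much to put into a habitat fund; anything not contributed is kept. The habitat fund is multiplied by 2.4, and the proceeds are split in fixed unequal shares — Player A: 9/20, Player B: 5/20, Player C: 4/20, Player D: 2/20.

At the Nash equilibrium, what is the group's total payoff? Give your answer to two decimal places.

194.40 dollars

For player j, contributing a unit is worthwhile iff 2.4 × (j's share) ≥ 1, i.e. iff j's share is at least 0.4167.
Player A alone (share 9/20) is above the threshold, contributing 36; the remaining 3 contribute 0. Total contributed: 36.
The habitat fund pays out 2.4 × 36 = 86.40 in total (split across the unequal shares, but the aggregate is all that matters for the group sum).
The 3 free-riders keep 36 each, adding 108. Group total = 108 + 86.40 = 194.40.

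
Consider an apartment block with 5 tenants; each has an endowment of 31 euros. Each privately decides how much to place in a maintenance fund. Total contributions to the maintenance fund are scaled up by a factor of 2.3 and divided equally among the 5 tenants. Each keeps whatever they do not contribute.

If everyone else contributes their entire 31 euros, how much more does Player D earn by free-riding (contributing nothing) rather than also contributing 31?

Switching from a contribution of 31 to 0 lets Player D keep an extra 31 euros, but lowers the maintenance fund by 31, which costs Player D their own share of that drop: 2.3/5 × 31 = 14.26.
Net gain = 31 − 14.26 = 16.74. The private return per contributed unit (0.4600) is below 1, so free-riding is indeed the best response regardless of what the others do.

16.74 euros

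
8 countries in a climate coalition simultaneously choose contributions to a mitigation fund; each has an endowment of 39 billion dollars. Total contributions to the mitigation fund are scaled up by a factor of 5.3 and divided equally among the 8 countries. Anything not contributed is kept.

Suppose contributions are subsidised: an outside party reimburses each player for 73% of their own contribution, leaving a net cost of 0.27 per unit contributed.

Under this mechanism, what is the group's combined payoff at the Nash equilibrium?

1881.36 billion dollars

Under the mechanism each unit contributed yields (5.3/8) / 0.27 = 2.4537 back to its contributor per unit of net cost, which exceeds 1, making full contribution the dominant choice for everyone.
So the Nash equilibrium is full contribution by all 8; the group earns 8 × (39 × 0.73 + 5.3 × 39) = 1881.36.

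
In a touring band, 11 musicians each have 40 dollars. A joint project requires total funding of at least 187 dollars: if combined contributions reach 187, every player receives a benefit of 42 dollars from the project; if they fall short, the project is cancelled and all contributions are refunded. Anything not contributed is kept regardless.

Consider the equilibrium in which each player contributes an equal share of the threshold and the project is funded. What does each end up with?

65 dollars

Equal share of the threshold: 187/11 = 17.
At this profile no one gains by cutting their contribution: any cut drops the total below 187, the project is cancelled, contributions are refunded, and the deviator ends with 40, which is less than 40 − 17 + 42 = 65. Contributing more than 17 just wastes the excess. So contributing exactly 17 is a best response.
Each player's payoff: 40 − 17 + 42 = 65.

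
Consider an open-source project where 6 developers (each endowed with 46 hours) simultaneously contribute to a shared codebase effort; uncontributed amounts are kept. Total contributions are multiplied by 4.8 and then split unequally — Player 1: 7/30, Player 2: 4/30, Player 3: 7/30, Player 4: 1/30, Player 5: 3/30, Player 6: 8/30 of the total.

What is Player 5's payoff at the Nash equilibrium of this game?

112.24 hours

For player j, contributing a unit is worthwhile iff 4.8 × (j's share) ≥ 1, i.e. iff j's share is at least 0.2083.
The shares above 0.2083 belong to Player 1, Player 3 and Player 6, contributing 46 each; the remaining 3 contribute 0. Total contributed: 138.
Player 5 keeps 46 and receives 4.8 × 138 × 3/30 = 66.24 from the shared codebase effort, for a payoff of 112.24.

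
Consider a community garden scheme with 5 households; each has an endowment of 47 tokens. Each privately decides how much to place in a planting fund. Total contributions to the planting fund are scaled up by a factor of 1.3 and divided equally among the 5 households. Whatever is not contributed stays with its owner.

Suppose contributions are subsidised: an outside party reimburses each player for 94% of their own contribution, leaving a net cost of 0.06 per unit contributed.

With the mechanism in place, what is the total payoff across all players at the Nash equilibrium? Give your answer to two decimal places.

Under the mechanism each unit contributed yields (1.3/5) / 0.06 = 4.3333 back to its contributor per unit of net cost, which exceeds 1, making full contribution the dominant choice for everyone.
So the Nash equilibrium is full contribution by all 5; the group earns 5 × (47 × 0.94 + 1.3 × 47) = 526.40.

526.40 tokens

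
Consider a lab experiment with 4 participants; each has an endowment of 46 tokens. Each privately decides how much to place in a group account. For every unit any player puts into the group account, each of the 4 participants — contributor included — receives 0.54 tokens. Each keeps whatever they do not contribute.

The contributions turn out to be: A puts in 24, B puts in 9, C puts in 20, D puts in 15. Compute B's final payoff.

Total contributed: 24 + 9 + 20 + 15 = 68.
Each receives 0.54 × 68 = 36.72 from the group account.
B keeps 46 − 9 = 37, so B's payoff is 37 + 36.72 = 73.72.

73.72 tokens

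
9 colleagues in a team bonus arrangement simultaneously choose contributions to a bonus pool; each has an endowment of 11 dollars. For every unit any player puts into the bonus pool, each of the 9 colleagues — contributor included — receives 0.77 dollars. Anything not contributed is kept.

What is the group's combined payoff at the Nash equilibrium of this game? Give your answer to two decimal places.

99.00 dollars

The private return per contributed unit is 0.77 < 1, so contributing 0 is dominant for every player. At the Nash equilibrium everyone keeps their 11, and the group total is 9 × 11 = 99.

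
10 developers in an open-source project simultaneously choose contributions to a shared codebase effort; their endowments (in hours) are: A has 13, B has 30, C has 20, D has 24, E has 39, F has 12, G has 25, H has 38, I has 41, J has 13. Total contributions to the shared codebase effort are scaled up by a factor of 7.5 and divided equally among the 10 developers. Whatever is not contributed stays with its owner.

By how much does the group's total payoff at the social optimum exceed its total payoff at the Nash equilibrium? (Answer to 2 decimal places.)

1657.50 hours

The private return per contributed unit is 7.5/10 = 0.7500 < 1 for every player regardless of endowment, so the Nash equilibrium is zero contribution and the group total is Σ E_j = 13 + 30 + 20 + 24 + 39 + 12 + 25 + 38 + 41 + 13 = 255.
Each contributed unit returns 7.500 to the group, so the social optimum is full contribution by everyone: group total = 7.500 × 255 = 1912.50.
Efficiency loss = (7.500 − 1) × 255 = 1657.50.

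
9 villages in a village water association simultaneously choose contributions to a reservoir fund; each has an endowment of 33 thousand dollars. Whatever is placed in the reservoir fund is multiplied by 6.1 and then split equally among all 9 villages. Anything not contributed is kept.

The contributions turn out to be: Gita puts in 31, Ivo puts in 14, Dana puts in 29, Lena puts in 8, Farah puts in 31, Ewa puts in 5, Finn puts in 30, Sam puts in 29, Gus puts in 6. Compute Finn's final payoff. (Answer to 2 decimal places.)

Total contributed: 31 + 14 + 29 + 8 + 31 + 5 + 30 + 29 + 6 = 183.
Each receives 6.1 × 183 / 9 = 124.03 from the reservoir fund.
Finn keeps 33 − 30 = 3, so Finn's payoff is 3 + 124.03 = 127.03.

127.03 thousand dollars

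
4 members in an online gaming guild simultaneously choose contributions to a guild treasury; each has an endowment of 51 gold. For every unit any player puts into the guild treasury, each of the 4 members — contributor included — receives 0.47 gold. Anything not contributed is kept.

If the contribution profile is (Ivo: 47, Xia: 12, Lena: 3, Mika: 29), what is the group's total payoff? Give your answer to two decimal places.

Total contributed: 47 + 12 + 3 + 29 = 91; total kept: 4 × 51 − 91 = 113.
The guild treasury pays out 0.47 × 4 × 91 = 171.08 in aggregate.
Group total = 113 + 171.08 = 284.08.

284.08 gold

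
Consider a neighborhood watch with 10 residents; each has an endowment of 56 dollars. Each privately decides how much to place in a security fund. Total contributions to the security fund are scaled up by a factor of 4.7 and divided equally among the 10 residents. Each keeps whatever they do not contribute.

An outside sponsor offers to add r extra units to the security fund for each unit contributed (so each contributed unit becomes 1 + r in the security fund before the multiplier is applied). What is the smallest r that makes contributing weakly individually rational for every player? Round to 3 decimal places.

1.128

With matching at rate r, one contributed unit becomes (1 + r) in the security fund and returns 4.7 × (1 + r) / 10 to the contributor.
Setting this equal to 1: 1 + r = 10/4.7 = 2.1277.
So the minimum matching rate is r = 2.1277 − 1 = 1.128.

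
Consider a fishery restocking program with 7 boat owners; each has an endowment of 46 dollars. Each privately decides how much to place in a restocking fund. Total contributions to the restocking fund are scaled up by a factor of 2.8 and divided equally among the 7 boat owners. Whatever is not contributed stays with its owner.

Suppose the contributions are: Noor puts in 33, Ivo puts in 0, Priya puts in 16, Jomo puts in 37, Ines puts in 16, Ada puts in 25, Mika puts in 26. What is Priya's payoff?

Total contributed: 33 + 0 + 16 + 37 + 16 + 25 + 26 = 153.
Each receives 2.8 × 153 / 7 = 61.20 from the restocking fund.
Priya keeps 46 − 16 = 30, so Priya's payoff is 30 + 61.20 = 91.20.

91.20 dollars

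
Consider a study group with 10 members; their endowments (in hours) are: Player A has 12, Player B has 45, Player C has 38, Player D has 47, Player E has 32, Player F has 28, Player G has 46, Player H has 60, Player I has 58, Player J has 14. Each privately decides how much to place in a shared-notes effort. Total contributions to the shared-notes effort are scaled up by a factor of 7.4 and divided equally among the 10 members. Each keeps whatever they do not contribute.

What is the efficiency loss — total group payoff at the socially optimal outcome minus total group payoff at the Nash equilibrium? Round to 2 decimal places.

The private return per contributed unit is 7.4/10 = 0.7400 < 1 for every player regardless of endowment, so the Nash equilibrium is zero contribution and the group total is Σ E_j = 12 + 45 + 38 + 47 + 32 + 28 + 46 + 60 + 58 + 14 = 380.
Each contributed unit returns 7.400 to the group, so the social optimum is full contribution by everyone: group total = 7.400 × 380 = 2812.00.
Efficiency loss = (7.400 − 1) × 380 = 2432.00.

2432.00 hours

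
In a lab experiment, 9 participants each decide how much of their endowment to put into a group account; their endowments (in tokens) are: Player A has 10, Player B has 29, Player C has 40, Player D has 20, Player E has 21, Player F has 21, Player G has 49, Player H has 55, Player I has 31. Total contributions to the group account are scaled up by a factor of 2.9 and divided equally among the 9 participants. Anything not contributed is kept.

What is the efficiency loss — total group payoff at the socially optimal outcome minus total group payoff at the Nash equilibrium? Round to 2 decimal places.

The private return per contributed unit is 2.9/9 = 0.3222 < 1 for every player regardless of endowment, so the Nash equilibrium is zero contribution and the group total is Σ E_j = 10 + 29 + 40 + 20 + 21 + 21 + 49 + 55 + 31 = 276.
Each contributed unit returns 2.900 to the group, so the social optimum is full contribution by everyone: group total = 2.900 × 276 = 800.40.
Efficiency loss = (2.900 − 1) × 276 = 524.40.

524.40 tokens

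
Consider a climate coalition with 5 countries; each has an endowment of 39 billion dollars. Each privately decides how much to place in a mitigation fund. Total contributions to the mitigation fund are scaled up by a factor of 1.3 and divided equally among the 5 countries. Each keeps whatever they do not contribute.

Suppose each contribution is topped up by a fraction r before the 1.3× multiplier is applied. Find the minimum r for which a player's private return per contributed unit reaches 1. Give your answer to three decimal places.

2.846

With matching at rate r, one contributed unit becomes (1 + r) in the mitigation fund and returns 1.3 × (1 + r) / 5 to the contributor.
Setting this equal to 1: 1 + r = 5/1.3 = 3.8462.
So the minimum matching rate is r = 3.8462 − 1 = 2.846.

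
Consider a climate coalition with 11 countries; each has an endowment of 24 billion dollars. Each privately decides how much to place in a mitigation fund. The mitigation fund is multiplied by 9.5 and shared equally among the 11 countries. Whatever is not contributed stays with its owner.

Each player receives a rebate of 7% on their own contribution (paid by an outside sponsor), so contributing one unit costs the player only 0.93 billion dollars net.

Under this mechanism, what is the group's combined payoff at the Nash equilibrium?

264.00 billion dollars

Even with the mechanism, each unit contributed returns only (9.5/11) / 0.93 = 0.9286 per unit of net cost, so contributing nothing is still dominant.
At the Nash equilibrium no one contributes; group total payoff = 11 × 24 = 264.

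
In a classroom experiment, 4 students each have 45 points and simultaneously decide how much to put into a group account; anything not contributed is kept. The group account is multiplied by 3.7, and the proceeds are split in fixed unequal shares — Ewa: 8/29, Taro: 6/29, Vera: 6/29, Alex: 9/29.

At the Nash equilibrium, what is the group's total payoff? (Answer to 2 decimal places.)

423.00 points

For player j, contributing a unit is worthwhile iff 3.7 × (j's share) ≥ 1, i.e. iff j's share is at least 0.2703.
The shares above 0.2703 belong to Ewa and Alex, contributing 45 each; the remaining 2 contribute 0. Total contributed: 90.
The group account pays out 3.7 × 90 = 333.00 in total (split across the unequal shares, but the aggregate is all that matters for the group sum).
The 2 free-riders keep 45 each, adding 90. Group total = 90 + 333.00 = 423.00.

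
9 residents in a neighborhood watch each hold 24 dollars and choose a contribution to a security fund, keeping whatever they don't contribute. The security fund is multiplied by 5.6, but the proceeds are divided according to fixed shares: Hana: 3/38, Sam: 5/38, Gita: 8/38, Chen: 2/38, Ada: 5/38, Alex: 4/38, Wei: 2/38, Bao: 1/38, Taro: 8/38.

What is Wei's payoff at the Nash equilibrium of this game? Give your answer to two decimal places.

A player with share s gets back 5.6·s per unit contributed, so full contribution is dominant for anyone with s > 1/5.6 = 0.1786 and zero contribution is dominant for anyone below.
Gita and Taro clear that bar, contributing 24 each; the remaining 7 contribute 0. Total contributed: 48.
Wei keeps 24 and receives 5.6 × 48 × 2/38 = 14.15 from the security fund, for a payoff of 38.15.

38.15 dollars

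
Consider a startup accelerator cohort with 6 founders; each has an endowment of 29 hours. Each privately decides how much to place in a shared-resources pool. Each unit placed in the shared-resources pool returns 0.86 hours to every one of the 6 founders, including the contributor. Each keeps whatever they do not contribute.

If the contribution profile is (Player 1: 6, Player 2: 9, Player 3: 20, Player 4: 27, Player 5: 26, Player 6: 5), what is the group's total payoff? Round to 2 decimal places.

Total contributed: 6 + 9 + 20 + 27 + 26 + 5 = 93; total kept: 6 × 29 − 93 = 81.
The shared-resources pool pays out 0.86 × 6 × 93 = 479.88 in aggregate.
Group total = 81 + 479.88 = 560.88.

560.88 hours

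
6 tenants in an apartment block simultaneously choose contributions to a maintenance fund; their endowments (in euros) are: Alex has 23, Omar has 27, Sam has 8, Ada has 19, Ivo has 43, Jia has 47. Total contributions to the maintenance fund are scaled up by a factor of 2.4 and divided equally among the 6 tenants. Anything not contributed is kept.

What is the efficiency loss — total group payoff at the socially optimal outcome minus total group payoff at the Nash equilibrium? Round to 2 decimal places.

The private return per contributed unit is 2.4/6 = 0.4000 < 1 for every player regardless of endowment, so the Nash equilibrium is zero contribution and the group total is Σ E_j = 23 + 27 + 8 + 19 + 43 + 47 = 167.
Each contributed unit returns 2.400 to the group, so the social optimum is full contribution by everyone: group total = 2.400 × 167 = 400.80.
Efficiency loss = (2.400 − 1) × 167 = 233.80.

233.80 euros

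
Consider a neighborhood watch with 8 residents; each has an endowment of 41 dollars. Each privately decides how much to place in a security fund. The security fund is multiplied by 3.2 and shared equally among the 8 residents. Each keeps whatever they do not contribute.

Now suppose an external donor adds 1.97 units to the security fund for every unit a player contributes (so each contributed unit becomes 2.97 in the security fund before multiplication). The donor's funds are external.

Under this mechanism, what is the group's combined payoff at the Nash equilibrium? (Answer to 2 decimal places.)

3117.31 dollars

Under the mechanism each unit contributed yields 3.2 × 2.97 / 8 = 1.1880 back to its contributor per unit of net cost, which exceeds 1, making full contribution the dominant choice for everyone.
At the Nash equilibrium everyone contributes 41. Group total payoff = 3.2 × 2.97 × 328 = 3117.31.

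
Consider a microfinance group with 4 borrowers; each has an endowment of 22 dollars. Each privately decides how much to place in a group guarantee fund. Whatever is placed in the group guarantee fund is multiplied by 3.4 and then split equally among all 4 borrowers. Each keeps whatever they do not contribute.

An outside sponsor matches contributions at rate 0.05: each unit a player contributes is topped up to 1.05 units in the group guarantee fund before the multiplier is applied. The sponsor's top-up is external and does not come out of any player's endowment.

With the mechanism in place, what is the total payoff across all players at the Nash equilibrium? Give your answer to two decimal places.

88.00 dollars

The effective private return is 3.4 × 1.05 / 4 = 0.8925, which is still under 1, so the mechanism doesn't change anyone's dominant strategy: zero contribution.
At the Nash equilibrium no one contributes; group total payoff = 4 × 22 = 88.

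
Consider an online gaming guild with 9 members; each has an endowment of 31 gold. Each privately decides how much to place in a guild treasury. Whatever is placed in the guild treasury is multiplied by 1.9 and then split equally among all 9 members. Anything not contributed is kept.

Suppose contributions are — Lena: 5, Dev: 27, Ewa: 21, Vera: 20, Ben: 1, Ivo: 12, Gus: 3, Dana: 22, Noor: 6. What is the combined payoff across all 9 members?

384.30 gold

Total contributed: 5 + 27 + 21 + 20 + 1 + 12 + 3 + 22 + 6 = 117; total kept: 9 × 31 − 117 = 162.
The guild treasury pays out 1.9 × 117 = 222.30 in aggregate.
Group total = 162 + 222.30 = 384.30.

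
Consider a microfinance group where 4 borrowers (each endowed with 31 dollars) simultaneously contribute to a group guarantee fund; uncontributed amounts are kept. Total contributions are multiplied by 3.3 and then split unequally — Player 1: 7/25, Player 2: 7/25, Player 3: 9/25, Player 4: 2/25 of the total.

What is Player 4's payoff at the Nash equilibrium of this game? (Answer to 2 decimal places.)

For player j, contributing a unit is worthwhile iff 3.3 × (j's share) ≥ 1, i.e. iff j's share is at least 0.3030.
Only Player 3 (9/25) clears that bar, contributing 31; the remaining 3 contribute 0. Total contributed: 31.
Player 4 keeps 31 and receives 3.3 × 31 × 2/25 = 8.18 from the group guarantee fund, for a payoff of 39.18.

39.18 dollars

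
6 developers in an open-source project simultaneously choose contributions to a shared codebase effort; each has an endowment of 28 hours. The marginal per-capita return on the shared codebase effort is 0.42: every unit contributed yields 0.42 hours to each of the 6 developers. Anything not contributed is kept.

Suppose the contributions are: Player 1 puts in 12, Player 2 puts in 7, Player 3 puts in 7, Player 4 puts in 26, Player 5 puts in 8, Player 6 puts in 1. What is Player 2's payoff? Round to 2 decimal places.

46.62 hours

Total contributed: 12 + 7 + 7 + 26 + 8 + 1 = 61.
Each receives 0.42 × 61 = 25.62 from the shared codebase effort.
Player 2 keeps 28 − 7 = 21, so Player 2's payoff is 21 + 25.62 = 46.62.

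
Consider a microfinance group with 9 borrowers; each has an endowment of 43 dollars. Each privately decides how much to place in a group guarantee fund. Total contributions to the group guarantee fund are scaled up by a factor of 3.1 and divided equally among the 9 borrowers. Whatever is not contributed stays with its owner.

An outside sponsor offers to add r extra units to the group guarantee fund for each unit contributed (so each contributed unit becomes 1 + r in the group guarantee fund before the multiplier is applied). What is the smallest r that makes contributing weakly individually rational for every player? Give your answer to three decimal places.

1.903

With matching at rate r, one contributed unit becomes (1 + r) in the group guarantee fund and returns 3.1 × (1 + r) / 9 to the contributor.
Setting this equal to 1: 1 + r = 9/3.1 = 2.9032.
So the minimum matching rate is r = 2.9032 − 1 = 1.903.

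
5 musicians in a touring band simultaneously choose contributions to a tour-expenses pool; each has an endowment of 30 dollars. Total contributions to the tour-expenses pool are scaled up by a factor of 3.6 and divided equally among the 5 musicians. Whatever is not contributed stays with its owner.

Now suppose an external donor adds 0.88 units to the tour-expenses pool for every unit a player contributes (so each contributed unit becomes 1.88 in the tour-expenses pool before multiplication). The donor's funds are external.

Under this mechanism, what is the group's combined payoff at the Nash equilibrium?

1015.20 dollars

With the mechanism, a contributed unit returns 3.6 × 1.88 / 5 = 1.3536 per unit of net cost to the contributor — now above 1 — so contributing fully is weakly dominant for every player.
So the Nash equilibrium is full contribution by all 5; the group earns 3.6 × 1.88 × 150 = 1015.20.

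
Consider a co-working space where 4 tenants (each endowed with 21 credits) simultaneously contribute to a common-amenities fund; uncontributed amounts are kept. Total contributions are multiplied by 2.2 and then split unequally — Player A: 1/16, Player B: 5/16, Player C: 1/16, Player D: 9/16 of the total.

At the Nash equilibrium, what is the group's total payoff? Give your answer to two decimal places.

Each unit j contributes comes back to j as 2.2 × (j's share), so j prefers to contribute only if that share exceeds 1/2.2 = 0.4545; otherwise keeping the unit dominates.
Player D alone (share 9/16) is above the threshold, contributing 21; the remaining 3 contribute 0. Total contributed: 21.
The common-amenities fund pays out 2.2 × 21 = 46.20 in total (split across the unequal shares, but the aggregate is all that matters for the group sum).
The 3 free-riders keep 21 each, adding 63. Group total = 63 + 46.20 = 109.20.

109.20 credits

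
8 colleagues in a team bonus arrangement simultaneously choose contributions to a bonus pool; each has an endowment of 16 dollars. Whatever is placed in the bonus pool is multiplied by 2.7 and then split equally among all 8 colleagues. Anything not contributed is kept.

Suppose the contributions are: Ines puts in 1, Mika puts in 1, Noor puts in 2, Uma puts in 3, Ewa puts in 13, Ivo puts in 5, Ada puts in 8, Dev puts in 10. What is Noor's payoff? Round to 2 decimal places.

Total contributed: 1 + 1 + 2 + 3 + 13 + 5 + 8 + 10 = 43.
Each receives 2.7 × 43 / 8 = 14.51 from the bonus pool.
Noor keeps 16 − 2 = 14, so Noor's payoff is 14 + 14.51 = 28.51.

28.51 dollars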